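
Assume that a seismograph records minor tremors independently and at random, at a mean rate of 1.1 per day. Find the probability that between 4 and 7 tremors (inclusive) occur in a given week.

0.4437

Over the interval, μ = 1.1 × 7 = 7.7 (a week = 7 days).
P(4 ≤ N ≤ 7) = Σ_{j=4}^{7} e^(−7.7) · 7.7^j/j! ≈ 0.4437.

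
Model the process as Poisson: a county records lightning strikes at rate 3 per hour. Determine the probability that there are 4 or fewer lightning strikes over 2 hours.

0.2851

Over the interval, μ = 3 × 2 = 6 (2 hours).
P(N ≤ 4) = Σ_{j=0}^{4} e^(−μ) μ^j/j! ≈ 0.2851.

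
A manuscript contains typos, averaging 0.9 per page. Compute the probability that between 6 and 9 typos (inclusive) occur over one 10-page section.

Over the interval, μ = 0.9 × 10 = 9 (a 10-page section = 10 pages).
P(6 ≤ N ≤ 9) = Σ_{j=6}^{9} e^(−9) · 9^j/j! ≈ 0.4717.

0.4717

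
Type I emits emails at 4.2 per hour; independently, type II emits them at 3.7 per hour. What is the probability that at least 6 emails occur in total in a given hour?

0.7994

Independent Poisson processes superpose: combined rate λ = 4.2 + 3.7 = 7.9 per hour.
So μ = 7.9.
P(N ≥ 6) = 1 − P(N ≤ 5) ≈ 0.7994.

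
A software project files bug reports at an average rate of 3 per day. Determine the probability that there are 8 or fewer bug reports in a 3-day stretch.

Over the interval, μ = 3 × 3 = 9 (a 3-day stretch = 3 days).
P(N ≤ 8) = Σ_{j=0}^{8} e^(−μ) μ^j/j! ≈ 0.4557.

0.4557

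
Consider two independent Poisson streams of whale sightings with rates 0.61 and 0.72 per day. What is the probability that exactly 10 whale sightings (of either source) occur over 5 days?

Independent Poisson processes superpose: combined rate λ = 0.61 + 0.72 = 1.33 per day.
Over the interval, μ = 1.33 × 5 = 6.65 (5 days).
P(N = 10) = e^(−6.65) · 6.65^10/10! ≈ 0.0603.

0.0603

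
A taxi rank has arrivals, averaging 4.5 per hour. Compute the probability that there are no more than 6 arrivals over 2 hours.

Over the interval, μ = 4.5 × 2 = 9 (2 hours).
P(N ≤ 6) = Σ_{j=0}^{6} e^(−μ) μ^j/j! ≈ 0.2068.

0.2068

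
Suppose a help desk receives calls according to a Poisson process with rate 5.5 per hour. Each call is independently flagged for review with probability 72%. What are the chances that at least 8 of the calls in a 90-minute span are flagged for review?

0.2478

Thinning: the calls that are flagged for review themselves form a Poisson process with rate 0.72 × 5.5 = 3.96 per hour.
Over the interval, μ = 3.96 × 1.5 = 5.94 (a 90-minute span = 1.5 hours).
P(N ≥ 8) = 1 − P(N ≤ 7) ≈ 0.2478.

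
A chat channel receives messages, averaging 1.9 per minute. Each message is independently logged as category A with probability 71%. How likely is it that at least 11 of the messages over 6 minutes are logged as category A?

Thinning: the messages that are logged as category A themselves form a Poisson process with rate 0.71 × 1.9 = 1.349 per minute.
Over the interval, μ = 1.349 × 6 = 8.094 (6 minutes).
P(N ≥ 11) = 1 − P(N ≤ 10) ≈ 0.1936.

0.1936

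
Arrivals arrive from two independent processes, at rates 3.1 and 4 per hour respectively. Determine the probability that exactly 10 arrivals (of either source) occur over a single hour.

Independent Poisson processes superpose: combined rate λ = 3.1 + 4 = 7.1 per hour.
So μ = 7.1.
P(N = 10) = e^(−7.1) · 7.1^10/10! ≈ 0.0740.

0.0740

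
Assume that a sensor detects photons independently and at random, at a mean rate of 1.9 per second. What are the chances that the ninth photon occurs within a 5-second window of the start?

Over the interval, μ = 1.9 × 5 = 9.5 (a 5-second window = 5 seconds).
The ninth arrival falls in the interval iff at least 9 events occur there: P(S_9 ≤ t) = P(N ≥ 9) = 1 − P(N ≤ 8) ≈ 0.6082.

0.6082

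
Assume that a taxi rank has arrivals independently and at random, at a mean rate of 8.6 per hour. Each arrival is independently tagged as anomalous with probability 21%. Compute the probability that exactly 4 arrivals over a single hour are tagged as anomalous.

Thinning: the arrivals that are tagged as anomalous themselves form a Poisson process with rate 0.21 × 8.6 = 1.806 per hour.
So μ = 1.806.
P(N = 4) = e^(−1.806) · 1.806^4/4! ≈ 0.0728.

0.0728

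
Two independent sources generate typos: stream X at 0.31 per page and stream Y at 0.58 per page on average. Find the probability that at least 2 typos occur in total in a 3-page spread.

0.7458

Independent Poisson processes superpose: combined rate λ = 0.31 + 0.58 = 0.89 per page.
Over the interval, μ = 0.89 × 3 = 2.67 (a 3-page spread = 3 pages).
P(N ≥ 2) = 1 − P(N ≤ 1) ≈ 0.7458.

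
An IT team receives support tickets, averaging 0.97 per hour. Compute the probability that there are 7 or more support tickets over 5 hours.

0.2162

Over the interval, μ = 0.97 × 5 = 4.85 (5 hours).
P(N ≥ 7) = 1 − P(N ≤ 6) = 1 − Σ_{j=0}^{6} e^(−μ) μ^j/j! ≈ 0.2162.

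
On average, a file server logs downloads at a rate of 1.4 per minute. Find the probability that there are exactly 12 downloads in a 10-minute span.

0.0984

Over the interval, μ = 1.4 × 10 = 14 (a 10-minute span = 10 minutes).
P(N = 12) = e^(−μ) μ^12/12! = e^(−14) · 14^12/479001600 ≈ 0.0984.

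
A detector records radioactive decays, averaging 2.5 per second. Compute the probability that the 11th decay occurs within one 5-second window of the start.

0.7029

Over the interval, μ = 2.5 × 5 = 12.5 (a 5-second window = 5 seconds).
The 11th arrival falls in the interval iff at least 11 events occur there: P(S_11 ≤ t) = P(N ≥ 11) = 1 − P(N ≤ 10) ≈ 0.7029.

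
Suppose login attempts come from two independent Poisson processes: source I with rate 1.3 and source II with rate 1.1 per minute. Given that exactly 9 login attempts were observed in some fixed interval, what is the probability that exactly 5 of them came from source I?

0.2593

Given the total, each event is independently from source I with probability p = λ_I/(λ_I+λ_II) = 1.3/2.4 ≈ 0.5417.
So K ~ Binomial(9, 1.3/2.4): P(K = 5) = C(9,5) · (1.3/2.4)^5 · (1.1/2.4)^4 ≈ 0.2593.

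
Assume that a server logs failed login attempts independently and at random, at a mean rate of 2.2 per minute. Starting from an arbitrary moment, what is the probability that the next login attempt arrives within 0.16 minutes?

Inter-arrival times are exponential with rate λ = 2.2 per minute.
P(T ≤ 0.16) = 1 − e^(−λt) = 1 − e^(−2.2 × 0.16) = 1 − e^(−0.352) ≈ 0.2967.

0.2967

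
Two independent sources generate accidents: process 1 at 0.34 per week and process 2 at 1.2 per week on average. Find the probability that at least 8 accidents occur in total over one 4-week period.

Independent Poisson processes superpose: combined rate λ = 0.34 + 1.2 = 1.54 per week.
Over the interval, μ = 1.54 × 4 = 6.16 (a 4-week period = 4 weeks).
P(N ≥ 8) = 1 − P(N ≤ 7) ≈ 0.2783.

0.2783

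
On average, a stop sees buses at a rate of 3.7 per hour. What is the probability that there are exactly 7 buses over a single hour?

0.0466

With mean μ = 3.7 per hour,
P(N = 7) = e^(−μ) μ^7/7! = e^(−3.7) · 3.7^7/5040 ≈ 0.0466.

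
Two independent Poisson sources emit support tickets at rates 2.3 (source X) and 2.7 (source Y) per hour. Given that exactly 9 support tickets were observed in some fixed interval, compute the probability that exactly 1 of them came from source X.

Given the total, each event is independently from source X with probability p = λ_X/(λ_X+λ_Y) = 2.3/5 = 0.4600.
So K ~ Binomial(9, 2.3/5): P(K = 1) = C(9,1) · (2.3/5)^1 · (2.7/5)^8 ≈ 0.0299.

0.0299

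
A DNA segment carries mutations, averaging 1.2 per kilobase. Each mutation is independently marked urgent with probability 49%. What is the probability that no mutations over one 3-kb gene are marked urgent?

0.1714

Thinning: the mutations that are marked urgent themselves form a Poisson process with rate 0.49 × 1.2 = 0.588 per kilobase.
Over the interval, μ = 0.588 × 3 = 1.764 (a 3-kb gene = 3 kilobases).
P(N = 0) = e^(−1.764) · 1.764^0/0! ≈ 0.1714.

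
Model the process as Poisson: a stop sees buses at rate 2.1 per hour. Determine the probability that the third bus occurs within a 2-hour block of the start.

Over the interval, μ = 2.1 × 2 = 4.2 (a 2-hour block = 2 hours).
The third arrival falls in the interval iff at least 3 events occur there: P(S_3 ≤ t) = P(N ≥ 3) = 1 − P(N ≤ 2) ≈ 0.7898.

0.7898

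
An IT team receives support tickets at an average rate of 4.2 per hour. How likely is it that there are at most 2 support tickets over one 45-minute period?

0.3904

Over the interval, μ = 4.2 × 0.75 = 3.15 (a 45-minute period = 0.75 hours).
P(N ≤ 2) = Σ_{j=0}^{2} e^(−μ) μ^j/j! ≈ 0.3904.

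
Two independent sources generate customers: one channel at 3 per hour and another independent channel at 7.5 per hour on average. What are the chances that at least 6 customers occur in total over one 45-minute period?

0.7970

Independent Poisson processes superpose: combined rate λ = 3 + 7.5 = 10.5 per hour.
Over the interval, μ = 10.5 × 0.75 = 7.875 (a 45-minute period = 0.75 hours).
P(N ≥ 6) = 1 − P(N ≤ 5) ≈ 0.7970.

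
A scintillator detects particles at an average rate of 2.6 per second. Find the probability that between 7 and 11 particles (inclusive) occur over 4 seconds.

Over the interval, μ = 2.6 × 4 = 10.4 (4 seconds).
P(7 ≤ N ≤ 11) = Σ_{j=7}^{11} e^(−10.4) · 10.4^j/j! ≈ 0.5436.

0.5436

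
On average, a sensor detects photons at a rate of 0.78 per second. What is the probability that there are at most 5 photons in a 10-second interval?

0.2103

Over the interval, μ = 0.78 × 10 = 7.8 (a 10-second interval = 10 seconds).
P(N ≤ 5) = Σ_{j=0}^{5} e^(−μ) μ^j/j! ≈ 0.2103.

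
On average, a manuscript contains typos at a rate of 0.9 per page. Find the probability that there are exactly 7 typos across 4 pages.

Over the interval, μ = 0.9 × 4 = 3.6 (4 pages).
P(N = 7) = e^(−μ) μ^7/7! = e^(−3.6) · 3.6^7/5040 ≈ 0.0425.

0.0425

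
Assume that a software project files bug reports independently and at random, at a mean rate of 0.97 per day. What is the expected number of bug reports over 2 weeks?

E[N] = λt = 0.97 × 14 = 13.58 (2 weeks = 14 days).

13.58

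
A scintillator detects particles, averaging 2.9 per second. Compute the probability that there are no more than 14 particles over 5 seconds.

0.5176

Over the interval, μ = 2.9 × 5 = 14.5 (5 seconds).
P(N ≤ 14) = Σ_{j=0}^{14} e^(−μ) μ^j/j! ≈ 0.5176.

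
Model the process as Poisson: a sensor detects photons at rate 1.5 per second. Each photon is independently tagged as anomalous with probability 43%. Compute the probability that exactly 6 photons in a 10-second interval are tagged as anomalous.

0.1581

Thinning: the photons that are tagged as anomalous themselves form a Poisson process with rate 0.43 × 1.5 = 0.645 per second.
Over the interval, μ = 0.645 × 10 = 6.45 (a 10-second interval = 10 seconds).
P(N = 6) = e^(−6.45) · 6.45^6/6! ≈ 0.1581.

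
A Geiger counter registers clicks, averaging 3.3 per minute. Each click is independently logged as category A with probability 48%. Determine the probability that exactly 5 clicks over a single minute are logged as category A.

0.0170

Thinning: the clicks that are logged as category A themselves form a Poisson process with rate 0.48 × 3.3 = 1.584 per minute.
So μ = 1.584.
P(N = 5) = e^(−1.584) · 1.584^5/5! ≈ 0.0170.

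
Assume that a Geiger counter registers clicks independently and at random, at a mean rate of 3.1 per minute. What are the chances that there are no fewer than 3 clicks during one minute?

0.5988

With mean μ = 3.1 per minute,
P(N ≥ 3) = 1 − P(N ≤ 2) = 1 − Σ_{j=0}^{2} e^(−μ) μ^j/j! ≈ 0.5988.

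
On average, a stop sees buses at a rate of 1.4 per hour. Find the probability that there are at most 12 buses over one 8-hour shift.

0.6666

Over the interval, μ = 1.4 × 8 = 11.2 (an 8-hour shift = 8 hours).
P(N ≤ 12) = Σ_{j=0}^{12} e^(−μ) μ^j/j! ≈ 0.6666.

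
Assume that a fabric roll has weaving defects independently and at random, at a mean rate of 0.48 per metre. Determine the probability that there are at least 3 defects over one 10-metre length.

Over the interval, μ = 0.48 × 10 = 4.8 (a 10-metre length = 10 metres).
P(N ≥ 3) = 1 − P(N ≤ 2) = 1 − Σ_{j=0}^{2} e^(−μ) μ^j/j! ≈ 0.8575.

0.8575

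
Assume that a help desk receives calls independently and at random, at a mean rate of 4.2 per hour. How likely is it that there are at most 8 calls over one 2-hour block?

Over the interval, μ = 4.2 × 2 = 8.4 (a 2-hour block = 2 hours).
P(N ≤ 8) = Σ_{j=0}^{8} e^(−μ) μ^j/j! ≈ 0.5369.

0.5369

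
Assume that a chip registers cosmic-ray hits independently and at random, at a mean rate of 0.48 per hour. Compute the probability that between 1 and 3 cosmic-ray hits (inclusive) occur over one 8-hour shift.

0.4438

Over the interval, μ = 0.48 × 8 = 3.84 (an 8-hour shift = 8 hours).
P(1 ≤ N ≤ 3) = Σ_{j=1}^{3} e^(−3.84) · 3.84^j/j! ≈ 0.4438.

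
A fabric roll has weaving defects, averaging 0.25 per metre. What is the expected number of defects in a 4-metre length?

E[N] = λt = 0.25 × 4 = 1 (a 4-metre length = 4 metres).

1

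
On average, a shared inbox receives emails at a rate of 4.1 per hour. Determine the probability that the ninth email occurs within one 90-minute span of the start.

Over the interval, μ = 4.1 × 1.5 = 6.15 (a 90-minute span = 1.5 hours).
The ninth arrival falls in the interval iff at least 9 events occur there: P(S_9 ≤ t) = P(N ≥ 9) = 1 − P(N ≤ 8) ≈ 0.1686.

0.1686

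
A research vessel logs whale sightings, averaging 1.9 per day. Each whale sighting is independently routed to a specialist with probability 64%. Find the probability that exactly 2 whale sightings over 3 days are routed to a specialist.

0.1733

Thinning: the whale sightings that are routed to a specialist themselves form a Poisson process with rate 0.64 × 1.9 = 1.216 per day.
Over the interval, μ = 1.216 × 3 = 3.648 (3 days).
P(N = 2) = e^(−3.648) · 3.648^2/2! ≈ 0.1733.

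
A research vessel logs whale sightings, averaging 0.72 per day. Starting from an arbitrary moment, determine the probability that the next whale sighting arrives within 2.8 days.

Inter-arrival times are exponential with rate λ = 0.72 per day.
P(T ≤ 2.8) = 1 − e^(−λt) = 1 − e^(−0.72 × 2.8) = 1 − e^(−2.016) ≈ 0.8668.

0.8668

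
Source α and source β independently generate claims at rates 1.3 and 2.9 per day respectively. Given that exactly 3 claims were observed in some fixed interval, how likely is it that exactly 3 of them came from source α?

Given the total, each event is independently from source α with probability p = λ_α/(λ_α+λ_β) = 1.3/4.2 ≈ 0.3095.
So K ~ Binomial(3, 1.3/4.2): P(K = 3) = C(3,3) · (1.3/4.2)^3 · (2.9/4.2)^0 ≈ 0.0297.

0.0297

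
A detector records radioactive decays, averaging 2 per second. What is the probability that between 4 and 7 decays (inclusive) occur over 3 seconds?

0.5928

Over the interval, μ = 2 × 3 = 6 (3 seconds).
P(4 ≤ N ≤ 7) = Σ_{j=4}^{7} e^(−6) · 6^j/j! ≈ 0.5928.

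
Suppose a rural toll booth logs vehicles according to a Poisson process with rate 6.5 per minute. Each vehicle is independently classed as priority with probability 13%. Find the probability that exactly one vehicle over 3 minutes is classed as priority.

0.2009

Thinning: the vehicles that are classed as priority themselves form a Poisson process with rate 0.13 × 6.5 = 0.845 per minute.
Over the interval, μ = 0.845 × 3 = 2.535 (3 minutes).
P(N = 1) = e^(−2.535) · 2.535^1/1! ≈ 0.2009.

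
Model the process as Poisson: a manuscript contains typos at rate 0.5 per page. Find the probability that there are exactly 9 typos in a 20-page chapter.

Over the interval, μ = 0.5 × 20 = 10 (a 20-page chapter = 20 pages).
P(N = 9) = e^(−μ) μ^9/9! = e^(−10) · 10^9/362880 ≈ 0.1251.

0.1251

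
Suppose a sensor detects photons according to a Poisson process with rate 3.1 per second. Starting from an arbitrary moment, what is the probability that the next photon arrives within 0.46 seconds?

Inter-arrival times are exponential with rate λ = 3.1 per second.
P(T ≤ 0.46) = 1 − e^(−λt) = 1 − e^(−3.1 × 0.46) = 1 − e^(−1.426) ≈ 0.7597.

0.7597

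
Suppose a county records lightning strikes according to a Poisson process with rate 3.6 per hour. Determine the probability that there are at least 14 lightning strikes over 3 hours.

0.2005

Over the interval, μ = 3.6 × 3 = 10.8 (3 hours).
P(N ≥ 14) = 1 − P(N ≤ 13) = 1 − Σ_{j=0}^{13} e^(−μ) μ^j/j! ≈ 0.2005.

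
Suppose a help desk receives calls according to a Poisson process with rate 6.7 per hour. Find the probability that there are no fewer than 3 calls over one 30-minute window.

Over the interval, μ = 6.7 × 0.5 = 3.35 (a 30-minute window = 0.5 hours).
P(N ≥ 3) = 1 − P(N ≤ 2) = 1 − Σ_{j=0}^{2} e^(−μ) μ^j/j! ≈ 0.6505.

0.6505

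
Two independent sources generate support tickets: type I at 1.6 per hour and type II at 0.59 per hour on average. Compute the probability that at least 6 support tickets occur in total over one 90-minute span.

Independent Poisson processes superpose: combined rate λ = 1.6 + 0.59 = 2.19 per hour.
Over the interval, μ = 2.19 × 1.5 = 3.285 (a 90-minute span = 1.5 hours).
P(N ≥ 6) = 1 − P(N ≤ 5) ≈ 0.1153.

0.1153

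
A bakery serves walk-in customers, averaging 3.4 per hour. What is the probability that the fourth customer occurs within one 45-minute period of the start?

Over the interval, μ = 3.4 × 0.75 = 2.55 (a 45-minute period = 0.75 hours).
The fourth arrival falls in the interval iff at least 4 events occur there: P(S_4 ≤ t) = P(N ≥ 4) = 1 − P(N ≤ 3) ≈ 0.2532.

0.2532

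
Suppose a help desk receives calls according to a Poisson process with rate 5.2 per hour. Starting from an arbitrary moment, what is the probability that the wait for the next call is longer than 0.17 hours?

0.4131

The wait for the next event is exponential with rate λ = 5.2 per hour.
P(T > 0.17) = e^(−λt) = e^(−5.2 × 0.17) = e^(−0.884) ≈ 0.4131.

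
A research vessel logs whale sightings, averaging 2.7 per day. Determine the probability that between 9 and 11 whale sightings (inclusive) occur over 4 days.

Over the interval, μ = 2.7 × 4 = 10.8 (4 days).
P(9 ≤ N ≤ 11) = Σ_{j=9}^{11} e^(−10.8) · 10.8^j/j! ≈ 0.3529.

0.3529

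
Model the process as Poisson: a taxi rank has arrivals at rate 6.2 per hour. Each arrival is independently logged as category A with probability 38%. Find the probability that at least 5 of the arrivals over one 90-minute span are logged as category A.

Thinning: the arrivals that are logged as category A themselves form a Poisson process with rate 0.38 × 6.2 = 2.356 per hour.
Over the interval, μ = 2.356 × 1.5 = 3.534 (a 90-minute span = 1.5 hours).
P(N ≥ 5) = 1 − P(N ≤ 4) ≈ 0.2810.

0.2810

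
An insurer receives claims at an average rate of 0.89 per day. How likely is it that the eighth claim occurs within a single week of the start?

0.2882

Over the interval, μ = 0.89 × 7 = 6.23 (a week = 7 days).
The eighth arrival falls in the interval iff at least 8 events occur there: P(S_8 ≤ t) = P(N ≥ 8) = 1 − P(N ≤ 7) ≈ 0.2882.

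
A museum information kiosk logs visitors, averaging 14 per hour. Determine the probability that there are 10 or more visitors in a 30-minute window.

Over the interval, μ = 14 × 0.5 = 7 (a 30-minute window = 0.5 hours).
P(N ≥ 10) = 1 − P(N ≤ 9) = 1 − Σ_{j=0}^{9} e^(−μ) μ^j/j! ≈ 0.1695.

0.1695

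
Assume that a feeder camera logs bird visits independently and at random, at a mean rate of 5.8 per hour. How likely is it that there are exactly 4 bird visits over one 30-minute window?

0.1622

Over the interval, μ = 5.8 × 0.5 = 2.9 (a 30-minute window = 0.5 hours).
P(N = 4) = e^(−μ) μ^4/4! = e^(−2.9) · 2.9^4/24 ≈ 0.1622.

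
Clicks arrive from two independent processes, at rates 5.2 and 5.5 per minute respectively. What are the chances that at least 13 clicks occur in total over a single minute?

0.2790

Independent Poisson processes superpose: combined rate λ = 5.2 + 5.5 = 10.7 per minute.
So μ = 10.7.
P(N ≥ 13) = 1 − P(N ≤ 12) ≈ 0.2790.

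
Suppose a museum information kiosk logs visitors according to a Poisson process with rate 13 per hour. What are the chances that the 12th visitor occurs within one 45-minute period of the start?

0.2752

Over the interval, μ = 13 × 0.75 = 9.75 (a 45-minute period = 0.75 hours).
The 12th arrival falls in the interval iff at least 12 events occur there: P(S_12 ≤ t) = P(N ≥ 12) = 1 − P(N ≤ 11) ≈ 0.2752.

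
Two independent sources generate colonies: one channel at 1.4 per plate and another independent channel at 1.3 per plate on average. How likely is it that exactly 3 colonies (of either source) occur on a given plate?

0.2205

Independent Poisson processes superpose: combined rate λ = 1.4 + 1.3 = 2.7 per plate.
So μ = 2.7.
P(N = 3) = e^(−2.7) · 2.7^3/3! ≈ 0.2205.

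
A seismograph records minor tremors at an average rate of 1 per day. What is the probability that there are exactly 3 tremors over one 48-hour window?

Over the interval, μ = 1 × 2 = 2 (a 48-hour window = 2 days).
P(N = 3) = e^(−μ) μ^3/3! = e^(−2) · 2^3/6 ≈ 0.1804.

0.1804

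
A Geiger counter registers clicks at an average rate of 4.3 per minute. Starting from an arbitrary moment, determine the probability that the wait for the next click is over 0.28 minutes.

0.3000

The wait for the next event is exponential with rate λ = 4.3 per minute.
P(T > 0.28) = e^(−λt) = e^(−4.3 × 0.28) = e^(−1.204) ≈ 0.3000.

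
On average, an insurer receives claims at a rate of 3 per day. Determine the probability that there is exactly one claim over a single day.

With mean μ = 3 per day,
P(N = 1) = e^(−μ) μ^1/1! = e^(−3) · 3^1/1 ≈ 0.1494.

0.1494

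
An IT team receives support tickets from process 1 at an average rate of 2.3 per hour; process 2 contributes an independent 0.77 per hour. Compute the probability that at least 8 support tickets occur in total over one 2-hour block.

Independent Poisson processes superpose: combined rate λ = 2.3 + 0.77 = 3.07 per hour.
Over the interval, μ = 3.07 × 2 = 6.14 (a 2-hour block = 2 hours).
P(N ≥ 8) = 1 − P(N ≤ 7) ≈ 0.2755.

0.2755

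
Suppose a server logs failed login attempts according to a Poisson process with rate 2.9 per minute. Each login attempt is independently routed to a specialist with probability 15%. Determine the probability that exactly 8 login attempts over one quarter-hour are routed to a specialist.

0.1195

Thinning: the login attempts that are routed to a specialist themselves form a Poisson process with rate 0.15 × 2.9 = 0.435 per minute.
Over the interval, μ = 0.435 × 15 = 6.525 (a quarter-hour = 15 minutes).
P(N = 8) = e^(−6.525) · 6.525^8/8! ≈ 0.1195.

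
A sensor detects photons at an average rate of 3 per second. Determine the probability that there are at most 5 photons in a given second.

With mean μ = 3 per second,
P(N ≤ 5) = Σ_{j=0}^{5} e^(−μ) μ^j/j! ≈ 0.9161.

0.9161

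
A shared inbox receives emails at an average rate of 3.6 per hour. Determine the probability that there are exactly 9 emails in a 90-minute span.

0.0486

Over the interval, μ = 3.6 × 1.5 = 5.4 (a 90-minute span = 1.5 hours).
P(N = 9) = e^(−μ) μ^9/9! = e^(−5.4) · 5.4^9/362880 ≈ 0.0486.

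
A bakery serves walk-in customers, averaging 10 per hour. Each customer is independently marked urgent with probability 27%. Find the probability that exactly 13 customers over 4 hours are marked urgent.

0.0891

Thinning: the customers that are marked urgent themselves form a Poisson process with rate 0.27 × 10 = 2.7 per hour.
Over the interval, μ = 2.7 × 4 = 10.8 (4 hours).
P(N = 13) = e^(−10.8) · 10.8^13/13! ≈ 0.0891.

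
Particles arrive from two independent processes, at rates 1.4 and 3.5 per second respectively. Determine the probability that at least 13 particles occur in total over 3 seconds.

Independent Poisson processes superpose: combined rate λ = 1.4 + 3.5 = 4.9 per second.
Over the interval, μ = 4.9 × 3 = 14.7 (3 seconds).
P(N ≥ 13) = 1 − P(N ≤ 12) ≈ 0.7068.

0.7068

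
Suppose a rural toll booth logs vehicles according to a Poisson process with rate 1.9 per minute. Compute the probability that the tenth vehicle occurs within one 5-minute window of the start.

Over the interval, μ = 1.9 × 5 = 9.5 (a 5-minute window = 5 minutes).
The tenth arrival falls in the interval iff at least 10 events occur there: P(S_10 ≤ t) = P(N ≥ 10) = 1 − P(N ≤ 9) ≈ 0.4782.

0.4782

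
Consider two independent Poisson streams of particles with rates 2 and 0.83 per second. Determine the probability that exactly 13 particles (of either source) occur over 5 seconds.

0.1048

Independent Poisson processes superpose: combined rate λ = 2 + 0.83 = 2.83 per second.
Over the interval, μ = 2.83 × 5 = 14.15 (5 seconds).
P(N = 13) = e^(−14.15) · 14.15^13/13! ≈ 0.1048.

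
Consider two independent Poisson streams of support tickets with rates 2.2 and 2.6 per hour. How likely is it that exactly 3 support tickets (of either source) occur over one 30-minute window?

Independent Poisson processes superpose: combined rate λ = 2.2 + 2.6 = 4.8 per hour.
Over the interval, μ = 4.8 × 0.5 = 2.4 (a 30-minute window = 0.5 hours).
P(N = 3) = e^(−2.4) · 2.4^3/3! ≈ 0.2090.

0.2090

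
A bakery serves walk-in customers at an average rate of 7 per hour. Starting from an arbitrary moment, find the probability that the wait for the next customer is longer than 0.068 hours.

The wait for the next event is exponential with rate λ = 7 per hour.
P(T > 0.068) = e^(−λt) = e^(−7 × 0.068) = e^(−0.476) ≈ 0.6213.

0.6213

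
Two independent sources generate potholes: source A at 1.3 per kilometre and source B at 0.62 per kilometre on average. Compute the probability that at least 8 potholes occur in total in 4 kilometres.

Independent Poisson processes superpose: combined rate λ = 1.3 + 0.62 = 1.92 per kilometre.
Over the interval, μ = 1.92 × 4 = 7.68 (4 kilometres).
P(N ≥ 8) = 1 − P(N ≤ 7) ≈ 0.5016.

0.5016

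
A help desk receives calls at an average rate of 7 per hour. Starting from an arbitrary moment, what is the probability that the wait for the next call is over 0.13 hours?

The wait for the next event is exponential with rate λ = 7 per hour.
P(T > 0.13) = e^(−λt) = e^(−7 × 0.13) = e^(−0.91) ≈ 0.4025.

0.4025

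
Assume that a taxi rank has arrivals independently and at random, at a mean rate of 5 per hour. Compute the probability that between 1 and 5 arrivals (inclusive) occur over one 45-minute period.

Over the interval, μ = 5 × 0.75 = 3.75 (a 45-minute period = 0.75 hours).
P(1 ≤ N ≤ 5) = Σ_{j=1}^{5} e^(−3.75) · 3.75^j/j! ≈ 0.7994.

0.7994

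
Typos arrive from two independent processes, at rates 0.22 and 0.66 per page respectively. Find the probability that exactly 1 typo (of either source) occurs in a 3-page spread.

0.1884

Independent Poisson processes superpose: combined rate λ = 0.22 + 0.66 = 0.88 per page.
Over the interval, μ = 0.88 × 3 = 2.64 (a 3-page spread = 3 pages).
P(N = 1) = e^(−2.64) · 2.64^1/1! ≈ 0.1884.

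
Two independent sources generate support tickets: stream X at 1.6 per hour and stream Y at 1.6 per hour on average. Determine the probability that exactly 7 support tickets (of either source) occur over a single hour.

Independent Poisson processes superpose: combined rate λ = 1.6 + 1.6 = 3.2 per hour.
So μ = 3.2.
P(N = 7) = e^(−3.2) · 3.2^7/7! ≈ 0.0278.

0.0278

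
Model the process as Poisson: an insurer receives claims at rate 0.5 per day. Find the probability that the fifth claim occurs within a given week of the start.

Over the interval, μ = 0.5 × 7 = 3.5 (a week = 7 days).
The fifth arrival falls in the interval iff at least 5 events occur there: P(S_5 ≤ t) = P(N ≥ 5) = 1 − P(N ≤ 4) ≈ 0.2746.

0.2746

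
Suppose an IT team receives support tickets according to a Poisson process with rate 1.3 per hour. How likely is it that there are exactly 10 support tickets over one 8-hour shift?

0.1241

Over the interval, μ = 1.3 × 8 = 10.4 (an 8-hour shift = 8 hours).
P(N = 10) = e^(−μ) μ^10/10! = e^(−10.4) · 10.4^10/3628800 ≈ 0.1241.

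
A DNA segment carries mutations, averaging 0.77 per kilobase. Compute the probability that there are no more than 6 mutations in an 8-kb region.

Over the interval, μ = 0.77 × 8 = 6.16 (an 8-kb region = 8 kilobases).
P(N ≤ 6) = Σ_{j=0}^{6} e^(−μ) μ^j/j! ≈ 0.5806.

0.5806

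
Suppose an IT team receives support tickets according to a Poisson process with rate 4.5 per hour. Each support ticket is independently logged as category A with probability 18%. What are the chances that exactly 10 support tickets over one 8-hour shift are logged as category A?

0.0552

Thinning: the support tickets that are logged as category A themselves form a Poisson process with rate 0.18 × 4.5 = 0.81 per hour.
Over the interval, μ = 0.81 × 8 = 6.48 (an 8-hour shift = 8 hours).
P(N = 10) = e^(−6.48) · 6.48^10/10! ≈ 0.0552.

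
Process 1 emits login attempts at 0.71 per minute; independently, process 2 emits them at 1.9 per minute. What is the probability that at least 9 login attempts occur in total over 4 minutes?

0.7145

Independent Poisson processes superpose: combined rate λ = 0.71 + 1.9 = 2.61 per minute.
Over the interval, μ = 2.61 × 4 = 10.44 (4 minutes).
P(N ≥ 9) = 1 − P(N ≤ 8) ≈ 0.7145.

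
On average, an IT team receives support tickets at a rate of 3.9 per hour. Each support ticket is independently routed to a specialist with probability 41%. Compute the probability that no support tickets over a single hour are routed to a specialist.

Thinning: the support tickets that are routed to a specialist themselves form a Poisson process with rate 0.41 × 3.9 = 1.599 per hour.
So μ = 1.599.
P(N = 0) = e^(−1.599) · 1.599^0/0! ≈ 0.2021.

0.2021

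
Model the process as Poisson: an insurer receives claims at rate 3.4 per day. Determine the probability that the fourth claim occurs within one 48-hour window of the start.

0.9072

Over the interval, μ = 3.4 × 2 = 6.8 (a 48-hour window = 2 days).
The fourth arrival falls in the interval iff at least 4 events occur there: P(S_4 ≤ t) = P(N ≥ 4) = 1 − P(N ≤ 3) ≈ 0.9072.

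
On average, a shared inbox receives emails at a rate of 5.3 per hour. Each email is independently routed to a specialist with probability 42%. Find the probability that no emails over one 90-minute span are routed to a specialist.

0.0355

Thinning: the emails that are routed to a specialist themselves form a Poisson process with rate 0.42 × 5.3 = 2.226 per hour.
Over the interval, μ = 2.226 × 1.5 = 3.339 (a 90-minute span = 1.5 hours).
P(N = 0) = e^(−3.339) · 3.339^0/0! ≈ 0.0355.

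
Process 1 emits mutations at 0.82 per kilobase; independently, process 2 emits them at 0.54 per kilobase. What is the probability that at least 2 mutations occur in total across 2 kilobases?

0.7549

Independent Poisson processes superpose: combined rate λ = 0.82 + 0.54 = 1.36 per kilobase.
Over the interval, μ = 1.36 × 2 = 2.72 (2 kilobases).
P(N ≥ 2) = 1 − P(N ≤ 1) ≈ 0.7549.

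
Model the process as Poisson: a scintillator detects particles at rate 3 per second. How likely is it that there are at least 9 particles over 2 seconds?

0.1528

Over the interval, μ = 3 × 2 = 6 (2 seconds).
P(N ≥ 9) = 1 − P(N ≤ 8) = 1 − Σ_{j=0}^{8} e^(−μ) μ^j/j! ≈ 0.1528.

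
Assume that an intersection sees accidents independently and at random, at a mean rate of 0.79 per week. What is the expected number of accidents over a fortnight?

E[N] = λt = 0.79 × 2 = 1.58 (a fortnight = 2 weeks).

1.58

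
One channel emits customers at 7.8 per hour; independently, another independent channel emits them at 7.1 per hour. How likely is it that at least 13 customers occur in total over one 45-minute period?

Independent Poisson processes superpose: combined rate λ = 7.8 + 7.1 = 14.9 per hour.
Over the interval, μ = 14.9 × 0.75 = 11.175 (a 45-minute period = 0.75 hours).
P(N ≥ 13) = 1 − P(N ≤ 12) ≈ 0.3306.

0.3306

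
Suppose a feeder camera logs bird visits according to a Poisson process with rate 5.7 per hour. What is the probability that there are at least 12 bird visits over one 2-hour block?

0.4684

Over the interval, μ = 5.7 × 2 = 11.4 (a 2-hour block = 2 hours).
P(N ≥ 12) = 1 − P(N ≤ 11) = 1 − Σ_{j=0}^{11} e^(−μ) μ^j/j! ≈ 0.4684.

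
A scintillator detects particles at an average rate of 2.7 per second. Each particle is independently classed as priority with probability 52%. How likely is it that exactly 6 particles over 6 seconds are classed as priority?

Thinning: the particles that are classed as priority themselves form a Poisson process with rate 0.52 × 2.7 = 1.404 per second.
Over the interval, μ = 1.404 × 6 = 8.424 (6 seconds).
P(N = 6) = e^(−8.424) · 8.424^6/6! ≈ 0.1090.

0.1090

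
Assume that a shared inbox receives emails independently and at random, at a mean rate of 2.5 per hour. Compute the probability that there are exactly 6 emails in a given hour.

0.0278

With mean μ = 2.5 per hour,
P(N = 6) = e^(−μ) μ^6/6! = e^(−2.5) · 2.5^6/720 ≈ 0.0278.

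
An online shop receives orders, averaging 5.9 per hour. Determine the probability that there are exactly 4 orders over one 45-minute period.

0.1913

Over the interval, μ = 5.9 × 0.75 = 4.425 (a 45-minute period = 0.75 hours).
P(N = 4) = e^(−μ) μ^4/4! = e^(−4.425) · 4.425^4/24 ≈ 0.1913.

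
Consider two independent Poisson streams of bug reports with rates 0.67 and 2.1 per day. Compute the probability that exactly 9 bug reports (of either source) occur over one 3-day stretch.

Independent Poisson processes superpose: combined rate λ = 0.67 + 2.1 = 2.77 per day.
Over the interval, μ = 2.77 × 3 = 8.31 (a 3-day stretch = 3 days).
P(N = 9) = e^(−8.31) · 8.31^9/9! ≈ 0.1281.

0.1281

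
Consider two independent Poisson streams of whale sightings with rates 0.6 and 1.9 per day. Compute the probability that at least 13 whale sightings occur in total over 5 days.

0.4810

Independent Poisson processes superpose: combined rate λ = 0.6 + 1.9 = 2.5 per day.
Over the interval, μ = 2.5 × 5 = 12.5 (5 days).
P(N ≥ 13) = 1 − P(N ≤ 12) ≈ 0.4810.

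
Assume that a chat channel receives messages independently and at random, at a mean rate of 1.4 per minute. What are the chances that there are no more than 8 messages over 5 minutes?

0.7291

Over the interval, μ = 1.4 × 5 = 7 (5 minutes).
P(N ≤ 8) = Σ_{j=0}^{8} e^(−μ) μ^j/j! ≈ 0.7291.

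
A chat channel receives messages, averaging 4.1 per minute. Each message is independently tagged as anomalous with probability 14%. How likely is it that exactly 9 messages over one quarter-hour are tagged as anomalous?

Thinning: the messages that are tagged as anomalous themselves form a Poisson process with rate 0.14 × 4.1 = 0.574 per minute.
Over the interval, μ = 0.574 × 15 = 8.61 (a quarter-hour = 15 minutes).
P(N = 9) = e^(−8.61) · 8.61^9/9! ≈ 0.1306.

0.1306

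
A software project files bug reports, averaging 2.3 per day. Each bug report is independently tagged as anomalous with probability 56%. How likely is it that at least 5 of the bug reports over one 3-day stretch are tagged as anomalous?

Thinning: the bug reports that are tagged as anomalous themselves form a Poisson process with rate 0.56 × 2.3 = 1.288 per day.
Over the interval, μ = 1.288 × 3 = 3.864 (a 3-day stretch = 3 days).
P(N ≥ 5) = 1 − P(N ≤ 4) ≈ 0.3446.

0.3446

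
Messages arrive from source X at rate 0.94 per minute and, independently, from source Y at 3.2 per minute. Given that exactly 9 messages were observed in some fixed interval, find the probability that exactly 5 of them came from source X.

0.0271

Given the total, each event is independently from source X with probability p = λ_X/(λ_X+λ_Y) = 0.94/4.14 ≈ 0.2271.
So K ~ Binomial(9, 0.94/4.14): P(K = 5) = C(9,5) · (0.94/4.14)^5 · (3.2/4.14)^4 ≈ 0.0271.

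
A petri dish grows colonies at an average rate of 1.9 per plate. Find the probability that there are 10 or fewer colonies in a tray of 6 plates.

Over the interval, μ = 1.9 × 6 = 11.4 (a tray of 6 plates = 6 plates).
P(N ≤ 10) = Σ_{j=0}^{10} e^(−μ) μ^j/j! ≈ 0.4131.

0.4131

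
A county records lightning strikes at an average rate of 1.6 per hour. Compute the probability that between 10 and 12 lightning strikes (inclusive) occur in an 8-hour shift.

0.3058

Over the interval, μ = 1.6 × 8 = 12.8 (an 8-hour shift = 8 hours).
P(10 ≤ N ≤ 12) = Σ_{j=10}^{12} e^(−12.8) · 12.8^j/j! ≈ 0.3058.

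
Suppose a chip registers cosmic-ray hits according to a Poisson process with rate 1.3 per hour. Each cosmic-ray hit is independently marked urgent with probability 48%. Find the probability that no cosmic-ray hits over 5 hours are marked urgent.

0.0442

Thinning: the cosmic-ray hits that are marked urgent themselves form a Poisson process with rate 0.48 × 1.3 = 0.624 per hour.
Over the interval, μ = 0.624 × 5 = 3.12 (5 hours).
P(N = 0) = e^(−3.12) · 3.12^0/0! ≈ 0.0442.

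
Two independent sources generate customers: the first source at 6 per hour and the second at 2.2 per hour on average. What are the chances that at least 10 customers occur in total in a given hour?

0.3085

Independent Poisson processes superpose: combined rate λ = 6 + 2.2 = 8.2 per hour.
So μ = 8.2.
P(N ≥ 10) = 1 − P(N ≤ 9) ≈ 0.3085.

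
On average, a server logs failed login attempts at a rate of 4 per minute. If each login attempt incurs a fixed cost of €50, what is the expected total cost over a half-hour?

€6000

E[N] = 4 × 30 = 120 (a half-hour = 30 minutes); E[cost] = 120 × €50 = €6000.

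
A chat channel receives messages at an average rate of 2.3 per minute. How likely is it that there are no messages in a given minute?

0.1003

With mean μ = 2.3 per minute,
P(N = 0) = e^(−μ) μ^0/0! = e^(−2.3) · 2.3^0/1 ≈ 0.1003.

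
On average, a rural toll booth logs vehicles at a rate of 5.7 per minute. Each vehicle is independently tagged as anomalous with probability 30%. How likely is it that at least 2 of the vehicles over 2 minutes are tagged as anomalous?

0.8554

Thinning: the vehicles that are tagged as anomalous themselves form a Poisson process with rate 0.3 × 5.7 = 1.71 per minute.
Over the interval, μ = 1.71 × 2 = 3.42 (2 minutes).
P(N ≥ 2) = 1 − P(N ≤ 1) ≈ 0.8554.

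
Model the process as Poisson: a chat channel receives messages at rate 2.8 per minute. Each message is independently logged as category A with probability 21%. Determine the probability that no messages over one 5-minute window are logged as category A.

0.0529

Thinning: the messages that are logged as category A themselves form a Poisson process with rate 0.21 × 2.8 = 0.588 per minute.
Over the interval, μ = 0.588 × 5 = 2.94 (a 5-minute window = 5 minutes).
P(N = 0) = e^(−2.94) · 2.94^0/0! ≈ 0.0529.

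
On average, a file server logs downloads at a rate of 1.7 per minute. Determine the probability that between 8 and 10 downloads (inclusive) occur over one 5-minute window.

Over the interval, μ = 1.7 × 5 = 8.5 (a 5-minute window = 5 minutes).
P(8 ≤ N ≤ 10) = Σ_{j=8}^{10} e^(−8.5) · 8.5^j/j! ≈ 0.3778.

0.3778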